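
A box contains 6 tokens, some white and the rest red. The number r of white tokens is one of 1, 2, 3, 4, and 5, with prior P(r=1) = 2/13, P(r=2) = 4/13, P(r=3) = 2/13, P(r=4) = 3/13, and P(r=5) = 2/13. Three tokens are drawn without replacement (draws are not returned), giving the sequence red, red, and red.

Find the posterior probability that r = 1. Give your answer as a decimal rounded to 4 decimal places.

Under each hypothesis, the probability of the observed sequence is: P(data | r = 1) = (5/6)(4/5)(3/4) = 1/2; P(data | r = 2) = (4/6)(3/5)(2/4) = 1/5; P(data | r = 3) = (3/6)(2/5)(1/4) = 1/20; P(data | r = 4) = (2/6)(1/5)(0/4) = 0; P(data | r = 5) = (1/6)(0/5) = 0.
Multiplying each by its prior: 2/13 · 1/2 = 1/13, 4/13 · 1/5 = 4/65, 2/13 · 1/20 = 1/130, 3/13 · 0 = 0, 2/13 · 0 = 0; these sum to 19/130.
By Bayes' rule, P(r = 1 | data) = (1/13) / (19/130) = 10/19.

0.5263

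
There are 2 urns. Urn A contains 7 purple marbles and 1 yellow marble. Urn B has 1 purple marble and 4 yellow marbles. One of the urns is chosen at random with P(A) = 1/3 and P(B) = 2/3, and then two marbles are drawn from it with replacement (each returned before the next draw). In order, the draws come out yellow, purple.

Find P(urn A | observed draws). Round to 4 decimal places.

0.2547

The likelihood of the observed sequence under each hypothesis: P(data | urn A) = (1/8)(7/8) = 0.10938; P(data | urn B) = (4/5)(1/5) = 0.16.
Weighting by the prior gives 1/3 · 0.10938 = 0.036458, 2/3 · 0.16 = 0.10667; with total 0.14313.
Hence P(urn A | data) = (0.036458) / (0.14313) = 0.25473.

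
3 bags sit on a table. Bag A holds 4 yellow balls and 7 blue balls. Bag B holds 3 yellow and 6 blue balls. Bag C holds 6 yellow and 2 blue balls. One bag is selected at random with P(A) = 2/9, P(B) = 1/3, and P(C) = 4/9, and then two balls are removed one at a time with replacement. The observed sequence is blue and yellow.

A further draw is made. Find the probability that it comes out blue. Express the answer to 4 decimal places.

Under each hypothesis, the probability of the observed sequence is: P(data | bag A) = (7/11)(4/11) = 0.2314; P(data | bag B) = (6/9)(3/9) = 0.22222; P(data | bag C) = (2/8)(6/8) = 0.1875.
Weighting by the prior gives 2/9 · 0.2314 = 0.051423, 1/3 · 0.22222 = 0.074074, 4/9 · 0.1875 = 0.083333; these sum to 0.20883.
Normalising, the posterior is P(bag A | data) = 0.24624, P(bag B | data) = 0.35471, P(bag C | data) = 0.39905.
Averaging over the posterior, P(blue next | data) = (7/11)(0.24624) + (2/3)(0.35471) + (1/4)(0.39905) = 0.49294.

0.4929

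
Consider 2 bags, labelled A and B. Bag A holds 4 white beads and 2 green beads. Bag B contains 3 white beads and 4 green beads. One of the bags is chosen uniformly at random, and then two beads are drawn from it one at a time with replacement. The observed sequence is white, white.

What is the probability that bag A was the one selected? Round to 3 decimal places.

0.708

The likelihood of the observed sequence under each hypothesis: P(data | bag A) = (4/6)(4/6) = 4/9; P(data | bag B) = (3/7)(3/7) = 9/49.
Multiplying each by its prior: 1/2 · 4/9 = 2/9, 1/2 · 9/49 = 9/98; with total 277/882.
Therefore the posterior P(bag A | data) = (2/9) / (277/882) = 196/277.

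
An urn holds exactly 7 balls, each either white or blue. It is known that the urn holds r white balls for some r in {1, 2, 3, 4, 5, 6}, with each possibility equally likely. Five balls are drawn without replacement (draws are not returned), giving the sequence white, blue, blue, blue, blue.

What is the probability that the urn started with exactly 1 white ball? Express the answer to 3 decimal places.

0.536

The likelihood of the observed sequence under each hypothesis: P(data | r = 1) = (1/7)(6/6)(5/5)(4/4)(3/3) = 1/7; P(data | r = 2) = (2/7)(5/6)(4/5)(3/4)(2/3) = 2/21; P(data | r = 3) = (3/7)(4/6)(3/5)(2/4)(1/3) = 1/35; P(data | r = 4) = (4/7)(3/6)(2/5)(1/4)(0/3) = 0; P(data | r = 5) = (5/7)(2/6)(1/5)(0/4) = 0; P(data | r = 6) = (6/7)(1/6)(0/5) = 0.
The prior-weighted likelihoods are 1/6 · 1/7 = 1/42, 1/6 · 2/21 = 1/63, 1/6 · 1/35 = 1/210, 1/6 · 0 = 0, 1/6 · 0 = 0, 1/6 · 0 = 0; with total 2/45.
Hence P(r = 1 | data) = (1/42) / (2/45) = 15/28.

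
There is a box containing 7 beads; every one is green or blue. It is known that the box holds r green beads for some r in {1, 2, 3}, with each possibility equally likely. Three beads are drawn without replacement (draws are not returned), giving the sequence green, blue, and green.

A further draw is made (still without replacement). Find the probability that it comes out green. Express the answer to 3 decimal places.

The likelihood of the observed sequence under each hypothesis: P(data | r = 1) = (1/7)(6/6)(0/5) = 0; P(data | r = 2) = (2/7)(5/6)(1/5) = 1/21; P(data | r = 3) = (3/7)(4/6)(2/5) = 4/35.
The prior-weighted likelihoods are 1/3 · 0 = 0, 1/3 · 1/21 = 1/63, 1/3 · 4/35 = 4/105; these sum to 17/315.
The posterior is then P(r = 1 | data) = 0, P(r = 2 | data) = 5/17, P(r = 3 | data) = 12/17.
The predictive probability is P(green next | data) = (0)(5/17) + (1/4)(12/17) = 3/17.

0.176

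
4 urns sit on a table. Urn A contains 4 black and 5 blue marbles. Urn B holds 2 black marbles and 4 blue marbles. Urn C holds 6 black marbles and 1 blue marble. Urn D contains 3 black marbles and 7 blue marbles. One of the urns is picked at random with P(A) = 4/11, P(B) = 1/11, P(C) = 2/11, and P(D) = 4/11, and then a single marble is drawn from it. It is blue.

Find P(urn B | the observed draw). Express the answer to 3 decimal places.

The likelihood of this draw under each hypothesis: P(data | urn A) = (5/9) = 0.55556; P(data | urn B) = (4/6) = 0.66667; P(data | urn C) = (1/7) = 0.14286; P(data | urn D) = (7/10) = 0.7.
Weighting by the prior gives 4/11 · 0.55556 = 0.20202, 1/11 · 0.66667 = 0.060606, 2/11 · 0.14286 = 0.025974, 4/11 · 0.7 = 0.25455; these sum to 0.54315.
By Bayes' rule, P(urn B | data) = (0.060606) / (0.54315) = 0.11158.

0.112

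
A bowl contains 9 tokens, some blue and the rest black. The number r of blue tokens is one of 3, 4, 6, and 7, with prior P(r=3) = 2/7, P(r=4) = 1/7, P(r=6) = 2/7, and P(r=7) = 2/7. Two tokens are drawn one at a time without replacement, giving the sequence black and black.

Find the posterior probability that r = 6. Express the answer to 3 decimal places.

The likelihood of the observed sequence under each hypothesis: P(data | r = 3) = (6/9)(5/8) = 5/12; P(data | r = 4) = (5/9)(4/8) = 5/18; P(data | r = 6) = (3/9)(2/8) = 1/12; P(data | r = 7) = (2/9)(1/8) = 1/36.
Multiplying each by its prior: 2/7 · 5/12 = 5/42, 1/7 · 5/18 = 5/126, 2/7 · 1/12 = 1/42, 2/7 · 1/36 = 1/126; summing to 4/21.
By Bayes' rule, P(r = 6 | data) = (1/42) / (4/21) = 1/8.

0.125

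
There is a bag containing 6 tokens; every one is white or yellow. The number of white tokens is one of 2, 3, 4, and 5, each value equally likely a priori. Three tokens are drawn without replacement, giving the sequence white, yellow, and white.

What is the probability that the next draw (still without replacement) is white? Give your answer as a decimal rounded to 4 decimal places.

0.6000

The likelihood of the observed sequence under each hypothesis: P(data | r = 2) = (2/6)(4/5)(1/4) = 1/15; P(data | r = 3) = (3/6)(3/5)(2/4) = 3/20; P(data | r = 4) = (4/6)(2/5)(3/4) = 1/5; P(data | r = 5) = (5/6)(1/5)(4/4) = 1/6.
Weighting by the prior gives 1/4 · 1/15 = 1/60, 1/4 · 3/20 = 3/80, 1/4 · 1/5 = 1/20, 1/4 · 1/6 = 1/24; summing to 7/48.
The posterior is then P(r = 2 | data) = 4/35, P(r = 3 | data) = 9/35, P(r = 4 | data) = 12/35, P(r = 5 | data) = 2/7.
So P(white next | data) = Σ P(white next | H) P(H | data) = (0)(4/35) + (1/3)(9/35) + (2/3)(12/35) + (1)(2/7) = 3/5.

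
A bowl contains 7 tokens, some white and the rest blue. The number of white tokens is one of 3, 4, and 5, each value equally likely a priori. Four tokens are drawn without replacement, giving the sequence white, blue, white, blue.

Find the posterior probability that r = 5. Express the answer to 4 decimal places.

0.2174

Compute the likelihood of the observed sequence for each case: P(data | r = 3) = (3/7)(4/6)(2/5)(3/4) = 3/35; P(data | r = 4) = (4/7)(3/6)(3/5)(2/4) = 3/35; P(data | r = 5) = (5/7)(2/6)(4/5)(1/4) = 1/21.
The prior-weighted likelihoods are 1/3 · 3/35 = 1/35, 1/3 · 3/35 = 1/35, 1/3 · 1/21 = 1/63; these sum to 23/315.
Therefore the posterior P(r = 5 | data) = (1/63) / (23/315) = 5/23.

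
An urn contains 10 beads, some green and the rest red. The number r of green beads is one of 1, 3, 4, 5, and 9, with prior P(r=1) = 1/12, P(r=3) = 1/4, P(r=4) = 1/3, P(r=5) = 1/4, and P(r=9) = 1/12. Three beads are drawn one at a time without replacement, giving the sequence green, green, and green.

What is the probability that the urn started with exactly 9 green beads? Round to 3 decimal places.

For each hypothesis, P(data | H) works out to: P(data | r = 1) = (1/10)(0/9) = 0; P(data | r = 3) = (3/10)(2/9)(1/8) = 0.0083333; P(data | r = 4) = (4/10)(3/9)(2/8) = 0.033333; P(data | r = 5) = (5/10)(4/9)(3/8) = 0.083333; P(data | r = 9) = (9/10)(8/9)(7/8) = 0.7.
Weighting by the prior gives 1/12 · 0 = 0, 1/4 · 0.0083333 = 0.0020833, 1/3 · 0.033333 = 0.011111, 1/4 · 0.083333 = 0.020833, 1/12 · 0.7 = 0.058333; summing to 0.092361.
Hence P(r = 9 | data) = (0.058333) / (0.092361) = 0.63158.

0.632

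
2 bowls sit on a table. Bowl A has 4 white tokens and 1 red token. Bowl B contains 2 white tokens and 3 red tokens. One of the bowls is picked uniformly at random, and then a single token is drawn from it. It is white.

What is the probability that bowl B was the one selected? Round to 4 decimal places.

Under each hypothesis, the probability of this draw is: P(data | bowl A) = (4/5) = 4/5; P(data | bowl B) = (2/5) = 2/5.
Multiplying each by its prior: 1/2 · 4/5 = 2/5, 1/2 · 2/5 = 1/5; summing to 3/5.
So P(bowl B | data) = (1/5) / (3/5) = 1/3.

0.3333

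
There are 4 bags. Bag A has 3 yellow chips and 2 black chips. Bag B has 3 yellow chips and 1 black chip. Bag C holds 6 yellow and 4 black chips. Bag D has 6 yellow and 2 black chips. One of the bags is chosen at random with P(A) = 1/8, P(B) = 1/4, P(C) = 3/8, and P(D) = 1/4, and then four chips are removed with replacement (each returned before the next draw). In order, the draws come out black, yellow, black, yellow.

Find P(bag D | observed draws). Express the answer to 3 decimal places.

0.190

The likelihood of the observed sequence under each hypothesis: P(data | bag A) = (2/5)(3/5)(2/5)(3/5) = 0.0576; P(data | bag B) = (1/4)(3/4)(1/4)(3/4) = 0.035156; P(data | bag C) = (4/10)(6/10)(4/10)(6/10) = 0.0576; P(data | bag D) = (2/8)(6/8)(2/8)(6/8) = 0.035156.
Weighting by the prior gives 1/8 · 0.0576 = 0.0072, 1/4 · 0.035156 = 0.0087891, 3/8 · 0.0576 = 0.0216, 1/4 · 0.035156 = 0.0087891; summing to 0.046378.
Hence P(bag D | data) = (0.0087891) / (0.046378) = 0.18951.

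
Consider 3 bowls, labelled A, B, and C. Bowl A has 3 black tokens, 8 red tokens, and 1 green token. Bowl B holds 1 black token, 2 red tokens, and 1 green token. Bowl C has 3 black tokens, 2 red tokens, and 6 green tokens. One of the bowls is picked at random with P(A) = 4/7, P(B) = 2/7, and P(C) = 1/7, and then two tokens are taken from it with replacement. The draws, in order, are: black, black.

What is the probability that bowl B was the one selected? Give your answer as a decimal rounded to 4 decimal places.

Compute the likelihood of the observed sequence for each case: P(data | bowl A) = (3/12)(3/12) = 0.0625; P(data | bowl B) = (1/4)(1/4) = 0.0625; P(data | bowl C) = (3/11)(3/11) = 0.07438.
Multiplying each by its prior: 4/7 · 0.0625 = 0.035714, 2/7 · 0.0625 = 0.017857, 1/7 · 0.07438 = 0.010626; summing to 0.064197.
Therefore the posterior P(bowl B | data) = (0.017857) / (0.064197) = 0.27816.

0.2782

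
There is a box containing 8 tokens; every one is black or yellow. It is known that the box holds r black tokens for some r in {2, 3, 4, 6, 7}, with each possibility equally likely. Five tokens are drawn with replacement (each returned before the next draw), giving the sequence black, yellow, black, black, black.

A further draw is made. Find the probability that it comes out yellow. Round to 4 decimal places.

0.2739

Under each hypothesis, the probability of the observed sequence is: P(data | r = 2) = (2/8)(6/8)(2/8)(2/8)(2/8) = 0.0029297; P(data | r = 3) = (3/8)(5/8)(3/8)(3/8)(3/8) = 0.01236; P(data | r = 4) = (4/8)(4/8)(4/8)(4/8)(4/8) = 0.03125; P(data | r = 6) = (6/8)(2/8)(6/8)(6/8)(6/8) = 0.079102; P(data | r = 7) = (7/8)(1/8)(7/8)(7/8)(7/8) = 0.073273.
Weighting by the prior gives 1/5 · 0.0029297 = 0.00058594, 1/5 · 0.01236 = 0.0024719, 1/5 · 0.03125 = 0.00625, 1/5 · 0.079102 = 0.01582, 1/5 · 0.073273 = 0.014655; these sum to 0.039783.
The posterior is then P(r = 2 | data) = 0.014728, P(r = 3 | data) = 0.062136, P(r = 4 | data) = 0.1571, P(r = 6 | data) = 0.39767, P(r = 7 | data) = 0.36836.
Averaging over the posterior, P(yellow next | data) = (3/4)(0.014728) + (5/8)(0.062136) + (1/2)(0.1571) + (1/4)(0.39767) + (1/8)(0.36836) = 0.2739.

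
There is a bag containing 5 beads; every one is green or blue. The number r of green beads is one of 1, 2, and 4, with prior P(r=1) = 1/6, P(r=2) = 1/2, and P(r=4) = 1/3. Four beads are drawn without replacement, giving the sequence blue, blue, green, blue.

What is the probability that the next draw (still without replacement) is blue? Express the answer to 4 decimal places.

0.4000

Compute the likelihood of the observed sequence for each case: P(data | r = 1) = (4/5)(3/4)(1/3)(2/2) = 1/5; P(data | r = 2) = (3/5)(2/4)(2/3)(1/2) = 1/10; P(data | r = 4) = (1/5)(0/4) = 0.
The prior-weighted likelihoods are 1/6 · 1/5 = 1/30, 1/2 · 1/10 = 1/20, 1/3 · 0 = 0; summing to 1/12.
The posterior is then P(r = 1 | data) = 2/5, P(r = 2 | data) = 3/5, P(r = 4 | data) = 0.
So P(blue next | data) = Σ P(blue next | H) P(H | data) = (1)(2/5) + (0)(3/5) = 2/5.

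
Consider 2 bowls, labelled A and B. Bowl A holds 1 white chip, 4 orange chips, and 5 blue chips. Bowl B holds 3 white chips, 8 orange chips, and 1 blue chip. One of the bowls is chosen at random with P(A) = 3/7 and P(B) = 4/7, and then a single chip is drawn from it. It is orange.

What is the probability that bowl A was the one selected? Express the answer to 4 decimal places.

0.3103

For each hypothesis, P(data | H) works out to: P(data | bowl A) = (4/10) = 2/5; P(data | bowl B) = (8/12) = 2/3.
The prior-weighted likelihoods are 3/7 · 2/5 = 6/35, 4/7 · 2/3 = 8/21; these sum to 58/105.
So P(bowl A | data) = (6/35) / (58/105) = 9/29.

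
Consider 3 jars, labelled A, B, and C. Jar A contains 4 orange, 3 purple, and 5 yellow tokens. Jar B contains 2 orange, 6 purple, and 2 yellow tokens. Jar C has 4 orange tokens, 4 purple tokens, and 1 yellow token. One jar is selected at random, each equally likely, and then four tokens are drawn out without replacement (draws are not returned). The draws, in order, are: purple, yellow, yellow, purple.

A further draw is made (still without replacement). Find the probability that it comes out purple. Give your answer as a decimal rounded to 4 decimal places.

0.4180

Under each hypothesis, the probability of the observed sequence is: P(data | jar A) = (3/12)(5/11)(4/10)(2/9) = 0.010101; P(data | jar B) = (6/10)(2/9)(1/8)(5/7) = 0.011905; P(data | jar C) = (4/9)(1/8)(0/7) = 0.
Multiplying each by its prior: 1/3 · 0.010101 = 0.003367, 1/3 · 0.011905 = 0.0039683, 1/3 · 0 = 0; with total 0.0073353.
The posterior is then P(jar A | data) = 0.45902, P(jar B | data) = 0.54098, P(jar C | data) = 0.
Averaging over the posterior, P(purple next | data) = (1/8)(0.45902) + (2/3)(0.54098) = 0.41803.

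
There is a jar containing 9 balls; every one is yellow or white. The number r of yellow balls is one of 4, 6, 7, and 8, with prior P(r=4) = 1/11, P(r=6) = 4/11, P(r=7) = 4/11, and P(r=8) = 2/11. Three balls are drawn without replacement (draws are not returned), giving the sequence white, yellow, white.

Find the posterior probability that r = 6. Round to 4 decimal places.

Under each hypothesis, the probability of the observed sequence is: P(data | r = 4) = (5/9)(4/8)(4/7) = 10/63; P(data | r = 6) = (3/9)(6/8)(2/7) = 1/14; P(data | r = 7) = (2/9)(7/8)(1/7) = 1/36; P(data | r = 8) = (1/9)(8/8)(0/7) = 0.
The prior-weighted likelihoods are 1/11 · 10/63 = 10/693, 4/11 · 1/14 = 2/77, 4/11 · 1/36 = 1/99, 2/11 · 0 = 0; summing to 5/99.
Therefore the posterior P(r = 6 | data) = (2/77) / (5/99) = 18/35.

0.5143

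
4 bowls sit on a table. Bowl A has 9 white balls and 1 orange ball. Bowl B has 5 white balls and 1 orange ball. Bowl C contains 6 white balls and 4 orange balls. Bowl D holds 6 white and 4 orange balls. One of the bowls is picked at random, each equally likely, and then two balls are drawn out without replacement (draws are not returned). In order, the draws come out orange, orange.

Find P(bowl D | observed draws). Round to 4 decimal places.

0.5000

The likelihood of the observed sequence under each hypothesis: P(data | bowl A) = (1/10)(0/9) = 0; P(data | bowl B) = (1/6)(0/5) = 0; P(data | bowl C) = (4/10)(3/9) = 2/15; P(data | bowl D) = (4/10)(3/9) = 2/15.
Multiplying each by its prior: 1/4 · 0 = 0, 1/4 · 0 = 0, 1/4 · 2/15 = 1/30, 1/4 · 2/15 = 1/30; with total 1/15.
Therefore the posterior P(bowl D | data) = (1/30) / (1/15) = 1/2.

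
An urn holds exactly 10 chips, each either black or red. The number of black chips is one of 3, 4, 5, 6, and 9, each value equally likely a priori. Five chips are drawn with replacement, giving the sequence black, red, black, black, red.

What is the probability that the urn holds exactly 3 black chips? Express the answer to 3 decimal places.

The likelihood of the observed sequence under each hypothesis: P(data | r = 3) = (3/10)(7/10)(3/10)(3/10)(7/10) = 0.01323; P(data | r = 4) = (4/10)(6/10)(4/10)(4/10)(6/10) = 0.02304; P(data | r = 5) = (5/10)(5/10)(5/10)(5/10)(5/10) = 0.03125; P(data | r = 6) = (6/10)(4/10)(6/10)(6/10)(4/10) = 0.03456; P(data | r = 9) = (9/10)(1/10)(9/10)(9/10)(1/10) = 0.00729.
Multiplying each by its prior: 1/5 · 0.01323 = 0.002646, 1/5 · 0.02304 = 0.004608, 1/5 · 0.03125 = 0.00625, 1/5 · 0.03456 = 0.006912, 1/5 · 0.00729 = 0.001458; summing to 0.021874.
Therefore the posterior P(r = 3 | data) = (0.002646) / (0.021874) = 0.12097.

0.121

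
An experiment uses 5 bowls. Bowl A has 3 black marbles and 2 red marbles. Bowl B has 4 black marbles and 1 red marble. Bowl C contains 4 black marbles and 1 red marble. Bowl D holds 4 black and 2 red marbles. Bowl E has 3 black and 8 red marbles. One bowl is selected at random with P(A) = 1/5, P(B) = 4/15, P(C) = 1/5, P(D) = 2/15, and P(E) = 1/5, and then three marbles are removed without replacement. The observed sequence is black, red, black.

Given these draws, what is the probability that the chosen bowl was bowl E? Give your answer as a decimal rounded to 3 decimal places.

0.057

Compute the likelihood of the observed sequence for each case: P(data | bowl A) = (3/5)(2/4)(2/3) = 1/5; P(data | bowl B) = (4/5)(1/4)(3/3) = 1/5; P(data | bowl C) = (4/5)(1/4)(3/3) = 1/5; P(data | bowl D) = (4/6)(2/5)(3/4) = 1/5; P(data | bowl E) = (3/11)(8/10)(2/9) = 8/165.
Weighting by the prior gives 1/5 · 1/5 = 1/25, 4/15 · 1/5 = 4/75, 1/5 · 1/5 = 1/25, 2/15 · 1/5 = 2/75, 1/5 · 8/165 = 8/825; these sum to 28/165.
So P(bowl E | data) = (8/825) / (28/165) = 2/35.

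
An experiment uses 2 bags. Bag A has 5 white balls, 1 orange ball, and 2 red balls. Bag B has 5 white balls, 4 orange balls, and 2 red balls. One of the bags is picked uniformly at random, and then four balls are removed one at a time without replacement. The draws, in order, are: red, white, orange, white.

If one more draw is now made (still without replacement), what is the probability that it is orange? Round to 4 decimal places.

Under each hypothesis, the probability of the observed sequence is: P(data | bag A) = (2/8)(5/7)(1/6)(4/5) = 0.02381; P(data | bag B) = (2/11)(5/10)(4/9)(4/8) = 0.020202.
Multiplying each by its prior: 1/2 · 0.02381 = 0.011905, 1/2 · 0.020202 = 0.010101; with total 0.022006.
Normalising, the posterior is P(bag A | data) = 0.54098, P(bag B | data) = 0.45902.
So P(orange next | data) = Σ P(orange next | H) P(H | data) = (0)(0.54098) + (3/7)(0.45902) = 0.19672.

0.1967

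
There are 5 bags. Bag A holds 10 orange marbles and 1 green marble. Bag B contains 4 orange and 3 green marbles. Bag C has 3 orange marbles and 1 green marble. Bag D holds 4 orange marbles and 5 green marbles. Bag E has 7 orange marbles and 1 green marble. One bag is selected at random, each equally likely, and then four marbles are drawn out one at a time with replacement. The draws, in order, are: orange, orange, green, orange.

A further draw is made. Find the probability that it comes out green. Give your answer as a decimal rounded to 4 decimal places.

For each hypothesis, P(data | H) works out to: P(data | bag A) = (10/11)(10/11)(1/11)(10/11) = 0.068301; P(data | bag B) = (4/7)(4/7)(3/7)(4/7) = 0.079967; P(data | bag C) = (3/4)(3/4)(1/4)(3/4) = 0.10547; P(data | bag D) = (4/9)(4/9)(5/9)(4/9) = 0.048773; P(data | bag E) = (7/8)(7/8)(1/8)(7/8) = 0.08374.
The prior-weighted likelihoods are 1/5 · 0.068301 = 0.01366, 1/5 · 0.079967 = 0.015993, 1/5 · 0.10547 = 0.021094, 1/5 · 0.048773 = 0.0097546, 1/5 · 0.08374 = 0.016748; with total 0.07725.
The posterior is then P(bag A | data) = 0.17683, P(bag B | data) = 0.20703, P(bag C | data) = 0.27306, P(bag D | data) = 0.12627, P(bag E | data) = 0.2168.
So P(green next | data) = Σ P(green next | H) P(H | data) = (1/11)(0.17683) + (3/7)(0.20703) + (1/4)(0.27306) + (5/9)(0.12627) + (1/8)(0.2168) = 0.27032.

0.2703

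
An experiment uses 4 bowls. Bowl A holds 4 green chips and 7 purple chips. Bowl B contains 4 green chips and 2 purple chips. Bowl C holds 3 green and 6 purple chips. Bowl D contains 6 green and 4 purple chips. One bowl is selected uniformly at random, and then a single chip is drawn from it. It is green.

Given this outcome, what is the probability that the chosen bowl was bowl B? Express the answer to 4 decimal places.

Compute the likelihood of this draw for each case: P(data | bowl A) = (4/11) = 4/11; P(data | bowl B) = (4/6) = 2/3; P(data | bowl C) = (3/9) = 1/3; P(data | bowl D) = (6/10) = 3/5.
Multiplying each by its prior: 1/4 · 4/11 = 1/11, 1/4 · 2/3 = 1/6, 1/4 · 1/3 = 1/12, 1/4 · 3/5 = 3/20; with total 27/55.
Hence P(bowl B | data) = (1/6) / (27/55) = 55/162.

0.3395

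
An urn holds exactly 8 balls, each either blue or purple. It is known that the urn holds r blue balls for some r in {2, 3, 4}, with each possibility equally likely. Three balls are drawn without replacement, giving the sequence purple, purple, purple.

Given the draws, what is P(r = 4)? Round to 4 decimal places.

The likelihood of the observed sequence under each hypothesis: P(data | r = 2) = (6/8)(5/7)(4/6) = 5/14; P(data | r = 3) = (5/8)(4/7)(3/6) = 5/28; P(data | r = 4) = (4/8)(3/7)(2/6) = 1/14.
Weighting by the prior gives 1/3 · 5/14 = 5/42, 1/3 · 5/28 = 5/84, 1/3 · 1/14 = 1/42; with total 17/84.
Hence P(r = 4 | data) = (1/42) / (17/84) = 2/17.

0.1176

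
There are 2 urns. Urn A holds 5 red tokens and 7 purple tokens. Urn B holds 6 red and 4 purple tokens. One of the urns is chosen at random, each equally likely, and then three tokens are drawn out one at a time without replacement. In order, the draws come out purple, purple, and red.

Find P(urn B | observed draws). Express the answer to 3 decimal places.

Under each hypothesis, the probability of the observed sequence is: P(data | urn A) = (7/12)(6/11)(5/10) = 7/44; P(data | urn B) = (4/10)(3/9)(6/8) = 1/10.
The prior-weighted likelihoods are 1/2 · 7/44 = 7/88, 1/2 · 1/10 = 1/20; with total 57/440.
By Bayes' rule, P(urn B | data) = (1/20) / (57/440) = 22/57.

0.386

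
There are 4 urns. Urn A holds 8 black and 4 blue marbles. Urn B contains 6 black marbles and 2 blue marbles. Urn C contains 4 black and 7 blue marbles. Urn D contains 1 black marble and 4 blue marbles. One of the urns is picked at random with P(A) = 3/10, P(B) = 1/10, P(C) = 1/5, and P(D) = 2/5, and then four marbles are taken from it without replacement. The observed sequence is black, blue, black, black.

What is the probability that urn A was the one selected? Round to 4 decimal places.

0.6469

Under each hypothesis, the probability of the observed sequence is: P(data | urn A) = (8/12)(4/11)(7/10)(6/9) = 0.11313; P(data | urn B) = (6/8)(2/7)(5/6)(4/5) = 0.14286; P(data | urn C) = (4/11)(7/10)(3/9)(2/8) = 0.021212; P(data | urn D) = (1/5)(4/4)(0/3) = 0.
The prior-weighted likelihoods are 3/10 · 0.11313 = 0.033939, 1/10 · 0.14286 = 0.014286, 1/5 · 0.021212 = 0.0042424, 2/5 · 0 = 0; these sum to 0.052468.
Therefore the posterior P(urn A | data) = (0.033939) / (0.052468) = 0.64686.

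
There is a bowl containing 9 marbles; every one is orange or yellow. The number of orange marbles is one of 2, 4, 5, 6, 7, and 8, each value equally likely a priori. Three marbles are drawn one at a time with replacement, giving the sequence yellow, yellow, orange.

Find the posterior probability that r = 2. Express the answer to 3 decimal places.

0.266

Compute the likelihood of the observed sequence for each case: P(data | r = 2) = (7/9)(7/9)(2/9) = 0.13443; P(data | r = 4) = (5/9)(5/9)(4/9) = 0.13717; P(data | r = 5) = (4/9)(4/9)(5/9) = 0.10974; P(data | r = 6) = (3/9)(3/9)(6/9) = 0.074074; P(data | r = 7) = (2/9)(2/9)(7/9) = 0.038409; P(data | r = 8) = (1/9)(1/9)(8/9) = 0.010974.
Weighting by the prior gives 1/6 · 0.13443 = 0.022405, 1/6 · 0.13717 = 0.022862, 1/6 · 0.10974 = 0.01829, 1/6 · 0.074074 = 0.012346, 1/6 · 0.038409 = 0.0064015, 1/6 · 0.010974 = 0.001829; with total 0.084134.
So P(r = 2 | data) = (0.022405) / (0.084134) = 0.2663.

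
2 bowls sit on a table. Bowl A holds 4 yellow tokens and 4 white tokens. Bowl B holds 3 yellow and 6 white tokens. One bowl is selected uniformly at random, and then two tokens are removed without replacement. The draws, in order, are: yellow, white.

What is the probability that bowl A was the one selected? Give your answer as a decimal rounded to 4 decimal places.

For each hypothesis, P(data | H) works out to: P(data | bowl A) = (4/8)(4/7) = 2/7; P(data | bowl B) = (3/9)(6/8) = 1/4.
Multiplying each by its prior: 1/2 · 2/7 = 1/7, 1/2 · 1/4 = 1/8; summing to 15/56.
Hence P(bowl A | data) = (1/7) / (15/56) = 8/15.

0.5333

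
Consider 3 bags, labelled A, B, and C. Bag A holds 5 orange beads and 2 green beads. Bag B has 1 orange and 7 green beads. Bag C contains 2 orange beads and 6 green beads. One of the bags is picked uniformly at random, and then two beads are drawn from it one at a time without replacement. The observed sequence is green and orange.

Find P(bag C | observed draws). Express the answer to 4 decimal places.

The likelihood of the observed sequence under each hypothesis: P(data | bag A) = (2/7)(5/6) = 5/21; P(data | bag B) = (7/8)(1/7) = 1/8; P(data | bag C) = (6/8)(2/7) = 3/14.
The prior-weighted likelihoods are 1/3 · 5/21 = 5/63, 1/3 · 1/8 = 1/24, 1/3 · 3/14 = 1/14; summing to 97/504.
So P(bag C | data) = (1/14) / (97/504) = 36/97.

0.3711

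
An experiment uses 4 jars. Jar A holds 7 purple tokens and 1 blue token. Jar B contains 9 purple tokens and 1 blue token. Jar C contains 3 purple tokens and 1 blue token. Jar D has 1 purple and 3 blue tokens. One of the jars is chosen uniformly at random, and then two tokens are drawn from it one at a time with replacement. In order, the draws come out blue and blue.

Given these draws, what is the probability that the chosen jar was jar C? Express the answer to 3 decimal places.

0.096

Under each hypothesis, the probability of the observed sequence is: P(data | jar A) = (1/8)(1/8) = 0.015625; P(data | jar B) = (1/10)(1/10) = 0.01; P(data | jar C) = (1/4)(1/4) = 0.0625; P(data | jar D) = (3/4)(3/4) = 0.5625.
The prior-weighted likelihoods are 1/4 · 0.015625 = 0.0039062, 1/4 · 0.01 = 0.0025, 1/4 · 0.0625 = 0.015625, 1/4 · 0.5625 = 0.14062; summing to 0.16266.
By Bayes' rule, P(jar C | data) = (0.015625) / (0.16266) = 0.096061.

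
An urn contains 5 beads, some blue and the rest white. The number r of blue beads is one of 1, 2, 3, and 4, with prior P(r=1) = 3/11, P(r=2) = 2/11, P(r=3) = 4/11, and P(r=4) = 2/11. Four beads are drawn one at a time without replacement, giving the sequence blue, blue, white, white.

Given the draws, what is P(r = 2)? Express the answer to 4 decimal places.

The likelihood of the observed sequence under each hypothesis: P(data | r = 1) = (1/5)(0/4) = 0; P(data | r = 2) = (2/5)(1/4)(3/3)(2/2) = 1/10; P(data | r = 3) = (3/5)(2/4)(2/3)(1/2) = 1/10; P(data | r = 4) = (4/5)(3/4)(1/3)(0/2) = 0.
The prior-weighted likelihoods are 3/11 · 0 = 0, 2/11 · 1/10 = 1/55, 4/11 · 1/10 = 2/55, 2/11 · 0 = 0; with total 3/55.
So P(r = 2 | data) = (1/55) / (3/55) = 1/3.

0.3333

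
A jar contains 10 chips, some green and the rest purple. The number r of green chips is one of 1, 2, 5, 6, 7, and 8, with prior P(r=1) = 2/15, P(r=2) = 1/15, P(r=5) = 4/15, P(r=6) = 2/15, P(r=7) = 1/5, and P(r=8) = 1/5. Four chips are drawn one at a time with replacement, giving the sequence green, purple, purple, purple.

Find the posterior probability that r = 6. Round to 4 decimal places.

0.1180

The likelihood of the observed sequence under each hypothesis: P(data | r = 1) = (1/10)(9/10)(9/10)(9/10) = 0.0729; P(data | r = 2) = (2/10)(8/10)(8/10)(8/10) = 0.1024; P(data | r = 5) = (5/10)(5/10)(5/10)(5/10) = 0.0625; P(data | r = 6) = (6/10)(4/10)(4/10)(4/10) = 0.0384; P(data | r = 7) = (7/10)(3/10)(3/10)(3/10) = 0.0189; P(data | r = 8) = (8/10)(2/10)(2/10)(2/10) = 0.0064.
Weighting by the prior gives 2/15 · 0.0729 = 0.00972, 1/15 · 0.1024 = 0.0068267, 4/15 · 0.0625 = 0.016667, 2/15 · 0.0384 = 0.00512, 1/5 · 0.0189 = 0.00378, 1/5 · 0.0064 = 0.00128; these sum to 0.043393.
Therefore the posterior P(r = 6 | data) = (0.00512) / (0.043393) = 0.11799.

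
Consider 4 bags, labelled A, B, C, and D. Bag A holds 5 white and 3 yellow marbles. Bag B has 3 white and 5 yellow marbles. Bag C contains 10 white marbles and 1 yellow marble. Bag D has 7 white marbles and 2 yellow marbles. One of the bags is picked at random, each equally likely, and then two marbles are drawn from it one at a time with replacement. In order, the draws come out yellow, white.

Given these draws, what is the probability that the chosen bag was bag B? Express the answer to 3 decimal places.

The likelihood of the observed sequence under each hypothesis: P(data | bag A) = (3/8)(5/8) = 0.23438; P(data | bag B) = (5/8)(3/8) = 0.23438; P(data | bag C) = (1/11)(10/11) = 0.082645; P(data | bag D) = (2/9)(7/9) = 0.17284.
Multiplying each by its prior: 1/4 · 0.23438 = 0.058594, 1/4 · 0.23438 = 0.058594, 1/4 · 0.082645 = 0.020661, 1/4 · 0.17284 = 0.04321; these sum to 0.18106.
Hence P(bag B | data) = (0.058594) / (0.18106) = 0.32362.

0.324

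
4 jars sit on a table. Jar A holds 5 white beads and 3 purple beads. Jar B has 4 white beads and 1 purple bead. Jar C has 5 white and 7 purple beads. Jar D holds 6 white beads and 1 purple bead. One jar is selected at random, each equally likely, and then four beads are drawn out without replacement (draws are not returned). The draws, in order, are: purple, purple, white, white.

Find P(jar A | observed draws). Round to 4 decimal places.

0.5025

For each hypothesis, P(data | H) works out to: P(data | jar A) = (3/8)(2/7)(5/6)(4/5) = 0.071429; P(data | jar B) = (1/5)(0/4) = 0; P(data | jar C) = (7/12)(6/11)(5/10)(4/9) = 0.070707; P(data | jar D) = (1/7)(0/6) = 0.
Multiplying each by its prior: 1/4 · 0.071429 = 0.017857, 1/4 · 0 = 0, 1/4 · 0.070707 = 0.017677, 1/4 · 0 = 0; summing to 0.035534.
Therefore the posterior P(jar A | data) = (0.017857) / (0.035534) = 0.50254.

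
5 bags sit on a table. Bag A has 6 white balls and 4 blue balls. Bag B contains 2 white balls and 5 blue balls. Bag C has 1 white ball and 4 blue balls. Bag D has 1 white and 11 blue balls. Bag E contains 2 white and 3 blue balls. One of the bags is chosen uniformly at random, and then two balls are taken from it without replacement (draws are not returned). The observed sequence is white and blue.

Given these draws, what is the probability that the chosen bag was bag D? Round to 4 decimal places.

The likelihood of the observed sequence under each hypothesis: P(data | bag A) = (6/10)(4/9) = 0.26667; P(data | bag B) = (2/7)(5/6) = 0.2381; P(data | bag C) = (1/5)(4/4) = 0.2; P(data | bag D) = (1/12)(11/11) = 0.083333; P(data | bag E) = (2/5)(3/4) = 0.3.
The prior-weighted likelihoods are 1/5 · 0.26667 = 0.053333, 1/5 · 0.2381 = 0.047619, 1/5 · 0.2 = 0.04, 1/5 · 0.083333 = 0.016667, 1/5 · 0.3 = 0.06; with total 0.21762.
By Bayes' rule, P(bag D | data) = (0.016667) / (0.21762) = 0.076586.

0.0766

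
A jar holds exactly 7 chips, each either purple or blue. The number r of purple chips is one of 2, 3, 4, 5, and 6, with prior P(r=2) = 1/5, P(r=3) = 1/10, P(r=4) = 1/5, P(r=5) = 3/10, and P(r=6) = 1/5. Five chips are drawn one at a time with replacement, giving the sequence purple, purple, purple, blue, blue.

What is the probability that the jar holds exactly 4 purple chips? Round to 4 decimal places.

0.2942

Under each hypothesis, the probability of the observed sequence is: P(data | r = 2) = (2/7)(2/7)(2/7)(5/7)(5/7) = 0.0119; P(data | r = 3) = (3/7)(3/7)(3/7)(4/7)(4/7) = 0.025704; P(data | r = 4) = (4/7)(4/7)(4/7)(3/7)(3/7) = 0.034271; P(data | r = 5) = (5/7)(5/7)(5/7)(2/7)(2/7) = 0.02975; P(data | r = 6) = (6/7)(6/7)(6/7)(1/7)(1/7) = 0.012852.
The prior-weighted likelihoods are 1/5 · 0.0119 = 0.00238, 1/10 · 0.025704 = 0.0025704, 1/5 · 0.034271 = 0.0068543, 3/10 · 0.02975 = 0.0089249, 1/5 · 0.012852 = 0.0025704; these sum to 0.0233.
Hence P(r = 4 | data) = (0.0068543) / (0.0233) = 0.29418.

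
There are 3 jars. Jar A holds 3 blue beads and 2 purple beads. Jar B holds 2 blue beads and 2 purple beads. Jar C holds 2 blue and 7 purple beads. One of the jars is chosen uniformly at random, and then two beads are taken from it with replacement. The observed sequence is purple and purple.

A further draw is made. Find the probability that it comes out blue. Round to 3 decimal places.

Compute the likelihood of the observed sequence for each case: P(data | jar A) = (2/5)(2/5) = 0.16; P(data | jar B) = (2/4)(2/4) = 0.25; P(data | jar C) = (7/9)(7/9) = 0.60494.
Weighting by the prior gives 1/3 · 0.16 = 0.053333, 1/3 · 0.25 = 0.083333, 1/3 · 0.60494 = 0.20165; with total 0.33831.
Normalising, the posterior is P(jar A | data) = 0.15765, P(jar B | data) = 0.24632, P(jar C | data) = 0.59603.
The predictive probability is P(blue next | data) = (3/5)(0.15765) + (1/2)(0.24632) + (2/9)(0.59603) = 0.3502.

0.350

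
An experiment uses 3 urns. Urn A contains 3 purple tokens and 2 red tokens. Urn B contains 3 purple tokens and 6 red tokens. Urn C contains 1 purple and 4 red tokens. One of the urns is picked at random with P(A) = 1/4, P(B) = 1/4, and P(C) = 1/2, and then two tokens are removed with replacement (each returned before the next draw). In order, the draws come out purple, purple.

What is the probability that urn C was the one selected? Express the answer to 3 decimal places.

Compute the likelihood of the observed sequence for each case: P(data | urn A) = (3/5)(3/5) = 9/25; P(data | urn B) = (3/9)(3/9) = 1/9; P(data | urn C) = (1/5)(1/5) = 1/25.
Multiplying each by its prior: 1/4 · 9/25 = 9/100, 1/4 · 1/9 = 1/36, 1/2 · 1/25 = 1/50; with total 31/225.
So P(urn C | data) = (1/50) / (31/225) = 9/62.

0.145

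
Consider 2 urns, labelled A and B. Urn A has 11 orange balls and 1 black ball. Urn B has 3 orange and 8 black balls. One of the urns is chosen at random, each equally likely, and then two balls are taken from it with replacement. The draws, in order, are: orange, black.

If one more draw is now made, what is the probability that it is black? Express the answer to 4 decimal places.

Under each hypothesis, the probability of the observed sequence is: P(data | urn A) = (11/12)(1/12) = 0.076389; P(data | urn B) = (3/11)(8/11) = 0.19835.
Weighting by the prior gives 1/2 · 0.076389 = 0.038194, 1/2 · 0.19835 = 0.099174; summing to 0.13737.
Dividing through by the total gives posterior P(urn A | data) = 0.27804, P(urn B | data) = 0.72196.
Averaging over the posterior, P(black next | data) = (1/12)(0.27804) + (8/11)(0.72196) = 0.54823.

0.5482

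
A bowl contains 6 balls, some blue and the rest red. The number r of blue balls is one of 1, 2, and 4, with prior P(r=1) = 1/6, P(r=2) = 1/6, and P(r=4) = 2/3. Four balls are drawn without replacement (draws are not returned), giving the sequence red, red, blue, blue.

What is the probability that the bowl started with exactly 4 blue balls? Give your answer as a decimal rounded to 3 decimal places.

For each hypothesis, P(data | H) works out to: P(data | r = 1) = (5/6)(4/5)(1/4)(0/3) = 0; P(data | r = 2) = (4/6)(3/5)(2/4)(1/3) = 1/15; P(data | r = 4) = (2/6)(1/5)(4/4)(3/3) = 1/15.
Weighting by the prior gives 1/6 · 0 = 0, 1/6 · 1/15 = 1/90, 2/3 · 1/15 = 2/45; summing to 1/18.
By Bayes' rule, P(r = 4 | data) = (2/45) / (1/18) = 4/5.

0.800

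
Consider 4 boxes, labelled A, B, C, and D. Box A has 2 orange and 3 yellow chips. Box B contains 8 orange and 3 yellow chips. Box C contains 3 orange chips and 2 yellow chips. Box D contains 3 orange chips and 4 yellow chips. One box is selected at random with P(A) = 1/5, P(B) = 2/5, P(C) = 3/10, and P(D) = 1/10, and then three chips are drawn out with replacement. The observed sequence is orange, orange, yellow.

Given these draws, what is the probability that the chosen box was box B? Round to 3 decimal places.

Compute the likelihood of the observed sequence for each case: P(data | box A) = (2/5)(2/5)(3/5) = 0.096; P(data | box B) = (8/11)(8/11)(3/11) = 0.14425; P(data | box C) = (3/5)(3/5)(2/5) = 0.144; P(data | box D) = (3/7)(3/7)(4/7) = 0.10496.
Multiplying each by its prior: 1/5 · 0.096 = 0.0192, 2/5 · 0.14425 = 0.057701, 3/10 · 0.144 = 0.0432, 1/10 · 0.10496 = 0.010496; summing to 0.1306.
Hence P(box B | data) = (0.057701) / (0.1306) = 0.44183.

0.442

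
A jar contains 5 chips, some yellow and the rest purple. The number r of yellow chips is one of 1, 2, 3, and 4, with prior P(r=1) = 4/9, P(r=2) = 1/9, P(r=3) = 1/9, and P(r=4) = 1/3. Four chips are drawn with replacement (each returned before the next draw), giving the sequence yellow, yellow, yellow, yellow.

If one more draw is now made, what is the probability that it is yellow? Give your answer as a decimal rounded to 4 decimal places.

Under each hypothesis, the probability of the observed sequence is: P(data | r = 1) = (1/5)(1/5)(1/5)(1/5) = 0.0016; P(data | r = 2) = (2/5)(2/5)(2/5)(2/5) = 0.0256; P(data | r = 3) = (3/5)(3/5)(3/5)(3/5) = 0.1296; P(data | r = 4) = (4/5)(4/5)(4/5)(4/5) = 0.4096.
Weighting by the prior gives 4/9 · 0.0016 = 0.00071111, 1/9 · 0.0256 = 0.0028444, 1/9 · 0.1296 = 0.0144, 1/3 · 0.4096 = 0.13653; with total 0.15449.
Dividing through by the total gives posterior P(r = 1 | data) = 0.004603, P(r = 2 | data) = 0.018412, P(r = 3 | data) = 0.093211, P(r = 4 | data) = 0.88377.
Averaging over the posterior, P(yellow next | data) = (1/5)(0.004603) + (2/5)(0.018412) + (3/5)(0.093211) + (4/5)(0.88377) = 0.77123.

0.7712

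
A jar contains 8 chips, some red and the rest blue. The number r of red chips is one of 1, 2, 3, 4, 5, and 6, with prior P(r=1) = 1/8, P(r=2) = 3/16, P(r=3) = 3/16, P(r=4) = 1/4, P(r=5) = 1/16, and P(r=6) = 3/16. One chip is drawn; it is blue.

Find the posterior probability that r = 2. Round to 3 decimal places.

The likelihood of this draw under each hypothesis: P(data | r = 1) = (7/8) = 7/8; P(data | r = 2) = (6/8) = 3/4; P(data | r = 3) = (5/8) = 5/8; P(data | r = 4) = (4/8) = 1/2; P(data | r = 5) = (3/8) = 3/8; P(data | r = 6) = (2/8) = 1/4.
Weighting by the prior gives 1/8 · 7/8 = 7/64, 3/16 · 3/4 = 9/64, 3/16 · 5/8 = 15/128, 1/4 · 1/2 = 1/8, 1/16 · 3/8 = 3/128, 3/16 · 1/4 = 3/64; summing to 9/16.
So P(r = 2 | data) = (9/64) / (9/16) = 1/4.

0.250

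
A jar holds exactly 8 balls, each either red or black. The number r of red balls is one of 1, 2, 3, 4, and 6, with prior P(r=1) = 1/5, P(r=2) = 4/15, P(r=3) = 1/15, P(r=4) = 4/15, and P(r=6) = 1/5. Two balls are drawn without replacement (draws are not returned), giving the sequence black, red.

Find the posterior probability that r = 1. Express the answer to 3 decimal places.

0.114

Compute the likelihood of the observed sequence for each case: P(data | r = 1) = (7/8)(1/7) = 1/8; P(data | r = 2) = (6/8)(2/7) = 3/14; P(data | r = 3) = (5/8)(3/7) = 15/56; P(data | r = 4) = (4/8)(4/7) = 2/7; P(data | r = 6) = (2/8)(6/7) = 3/14.
The prior-weighted likelihoods are 1/5 · 1/8 = 1/40, 4/15 · 3/14 = 2/35, 1/15 · 15/56 = 1/56, 4/15 · 2/7 = 8/105, 1/5 · 3/14 = 3/70; with total 23/105.
Therefore the posterior P(r = 1 | data) = (1/40) / (23/105) = 21/184.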